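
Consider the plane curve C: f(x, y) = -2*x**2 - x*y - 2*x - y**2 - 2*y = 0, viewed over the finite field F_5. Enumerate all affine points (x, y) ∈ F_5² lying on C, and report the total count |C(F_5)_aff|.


Affine F_5-points: {(0, 0), (0, 3), (3, 1), (3, 4), (4, 0), (4, 4)}; count = 6.

For each of the 25 pairs (x, y) ∈ F_5², evaluate f(x, y) mod 5. Record the zeros.
  x = 0: [0↦0, 1↦2, 2↦2, 3↦0, 4↦1]  zeros at y ∈ {0, 3}
  x = 1: [0↦1, 1↦2, 2↦1, 3↦3, 4↦3]  zeros at y ∈ ∅
  x = 2: [0↦3, 1↦3, 2↦1, 3↦2, 4↦1]  zeros at y ∈ ∅
  x = 3: [0↦1, 1↦0, 2↦2, 3↦2, 4↦0]  zeros at y ∈ {1, 4}
  x = 4: [0↦0, 1↦3, 2↦4, 3↦3, 4↦0]  zeros at y ∈ {0, 4}
Collecting zeros: affine points = {(0, 0), (0, 3), (3, 1), (3, 4), (4, 0), (4, 4)}.
Total count |C(F_5)_aff| = 6.


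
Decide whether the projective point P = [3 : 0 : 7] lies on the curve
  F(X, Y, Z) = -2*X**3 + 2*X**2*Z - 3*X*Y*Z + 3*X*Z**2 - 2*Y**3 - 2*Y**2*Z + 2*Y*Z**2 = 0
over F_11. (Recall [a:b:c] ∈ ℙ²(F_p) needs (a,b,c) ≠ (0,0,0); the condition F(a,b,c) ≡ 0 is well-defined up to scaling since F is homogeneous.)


F(3,0,7) ≡ 7 (mod 11); P is NOT on the curve.

Evaluate F(3, 0, 7) term-by-term (mod 11).
  -2*X**3 ↦ -2·27·1·1 = -54
  2*X**2*Z ↦ 2·9·1·7 = 126
  -3*X*Y*Z ↦ -3·3·0·7 = 0
  3*X*Z**2 ↦ 3·3·1·49 = 441
  -2*Y**3 ↦ -2·1·0·1 = 0
  -2*Y**2*Z ↦ -2·1·0·7 = 0
  2*Y*Z**2 ↦ 2·1·0·49 = 0
Sum: F(3, 0, 7) = (-54) + (126) + (0) + (441) + (0) + (0) + (0) = 513.
Reducing mod 11: 513 ≡ 7 (mod 11).
Since F(a, b, c) ≡ 7 ≠ 0 (mod 11), P does NOT lie on the curve.


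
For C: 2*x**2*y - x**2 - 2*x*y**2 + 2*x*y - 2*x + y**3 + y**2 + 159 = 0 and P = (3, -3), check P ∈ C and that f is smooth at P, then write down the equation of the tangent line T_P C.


Tangent line at P: -68*x + 81*y + 447 = 0.

Step 1: f(3, -3) = 0, so P lies on C.
Step 2: partial derivatives
  f_x(x, y) = 4*x*y - 2*x - 2*y**2 + 2*y - 2, f_y(x, y) = 2*x**2 - 4*x*y + 2*x + 3*y**2 + 2*y.
  f_x(P) = -68, f_y(P) = 81 (gradient nonzero, so P is smooth).
Step 3: tangent line at P: -68·(x − 3) + 81·(y − -3) = 0.
Expanding: -68*x + 81*y + 447 = 0.


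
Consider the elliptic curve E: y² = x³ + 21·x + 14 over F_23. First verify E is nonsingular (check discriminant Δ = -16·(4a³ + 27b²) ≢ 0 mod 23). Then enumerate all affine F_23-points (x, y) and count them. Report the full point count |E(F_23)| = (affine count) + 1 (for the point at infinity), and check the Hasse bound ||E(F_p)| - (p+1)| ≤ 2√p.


Affine points = {(1, 6), (1, 17), (2, 8), (2, 15), (3, 9), (3, 14), (4, 1), (4, 22), (8, 2), (8, 21), (9, 9), (9, 14), (11, 9), (11, 14), (12, 4), (12, 19), (13, 0), (14, 4), (14, 19), (15, 1), (15, 22), (19, 2), (19, 21), (20, 4), (20, 19)}; affine count = 25; |E(F_23)| = 26.

Discriminant check: Δ ∝ 4a³ + 27b² = 4·21³ + 27·14² = 4·9261 + 27·196 ≡ 16 (mod 23). Nonzero ⇒ E is nonsingular.
For each x ∈ F_23, compute rhs = x³ + 21·x + 14 mod 23, then count y ∈ F_23 with y² ≡ rhs.
  x = 0: rhs = 14, matching y values: none (0 points).
  x = 1: rhs = 13, matching y values: 6, 17 (2 points).
  x = 2: rhs = 18, matching y values: 8, 15 (2 points).
  x = 3: rhs = 12, matching y values: 9, 14 (2 points).
  x = 4: rhs = 1, matching y values: 1, 22 (2 points).
  x = 5: rhs = 14, matching y values: none (0 points).
  x = 6: rhs = 11, matching y values: none (0 points).
  x = 7: rhs = 21, matching y values: none (0 points).
  x = 8: rhs = 4, matching y values: 2, 21 (2 points).
  x = 9: rhs = 12, matching y values: 9, 14 (2 points).
  x = 10: rhs = 5, matching y values: none (0 points).
  x = 11: rhs = 12, matching y values: 9, 14 (2 points).
  x = 12: rhs = 16, matching y values: 4, 19 (2 points).
  x = 13: rhs = 0, matching y values: 0 (1 points).
  x = 14: rhs = 16, matching y values: 4, 19 (2 points).
  x = 15: rhs = 1, matching y values: 1, 22 (2 points).
  x = 16: rhs = 7, matching y values: none (0 points).
  x = 17: rhs = 17, matching y values: none (0 points).
  x = 18: rhs = 14, matching y values: none (0 points).
  x = 19: rhs = 4, matching y values: 2, 21 (2 points).
  x = 20: rhs = 16, matching y values: 4, 19 (2 points).
  x = 21: rhs = 10, matching y values: none (0 points).
  x = 22: rhs = 15, matching y values: none (0 points).
Total affine count: 25.
Full point count |E(F_23)| = 25 + 1 = 26.
Hasse bound: |26 − (23+1)| = |2| = 2 ≤ 2√23 ≈ 9.5917 ✓.


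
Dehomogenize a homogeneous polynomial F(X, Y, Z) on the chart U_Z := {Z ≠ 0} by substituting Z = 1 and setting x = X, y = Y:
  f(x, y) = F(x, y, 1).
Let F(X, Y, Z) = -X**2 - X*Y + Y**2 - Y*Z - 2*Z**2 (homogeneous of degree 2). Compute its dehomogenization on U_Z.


f(x, y) = -x**2 - x*y + y**2 - y - 2

On U_Z we set Z = 1. Each monomial c·X^i·Y^j·Z^k in F becomes c·x^i·y^j·1^k = c·x^i·y^j.
Substituting Z = 1: F(X, Y, 1) = -x**2 - x*y + y**2 - y - 2.
Note: deg(f) ≤ deg(F) = 2; strict inequality happens when F is divisible by Z (lost terms).


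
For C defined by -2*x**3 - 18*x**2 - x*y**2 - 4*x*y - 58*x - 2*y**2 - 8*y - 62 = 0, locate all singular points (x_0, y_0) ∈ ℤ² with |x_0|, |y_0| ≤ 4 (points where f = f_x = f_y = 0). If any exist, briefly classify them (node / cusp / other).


Singular points: {(-3, -2)}; classification: cusp.

Compute partial derivatives:
  f_x = -6*x**2 - 36*x - y**2 - 4*y - 58.
  f_y = -2*x*y - 4*x - 4*y - 8.
Scan x_0 ∈ {−4, ..., 4}. For each x_0, f_y(x_0, y) is a polynomial in y; find its integer roots y ∈ {−4, ..., 4}, then test f_x and f at those candidates.
  x = -4: f_y(-4, y) = 4*y + 8; vanishes at y ∈ {-2}. (-4, -2): f_x = -6 ≠ 0.
  x = -3: f_y(-3, y) = 2*y + 4; vanishes at y ∈ {-2}. (-3, -2): f_x = 0, f = 0 — SINGULAR.
  x = -2: f_y(-2, y) = 0; vanishes at y ∈ {-4, -3, -2, -1, 0, 1, 2, 3, 4}. (-2, -4): f_x = -10 ≠ 0; (-2, -3): f_x = -7 ≠ 0; (-2, -2): f_x = -6 ≠ 0; (-2, -1): f_x = -7 ≠ 0; (-2, 0): f_x = -10 ≠ 0; (-2, 1): f_x = -15 ≠ 0; (-2, 2): f_x = -22 ≠ 0; (-2, 3): f_x = -31 ≠ 0; (-2, 4): f_x = -42 ≠ 0.
  x = -1: f_y(-1, y) = -2*y - 4; vanishes at y ∈ {-2}. (-1, -2): f_x = -24 ≠ 0.
  x = 0: f_y(0, y) = -4*y - 8; vanishes at y ∈ {-2}. (0, -2): f_x = -54 ≠ 0.
  x = 1: f_y(1, y) = -6*y - 12; vanishes at y ∈ {-2}. (1, -2): f_x = -96 ≠ 0.
  x = 2: f_y(2, y) = -8*y - 16; vanishes at y ∈ {-2}. (2, -2): f_x = -150 ≠ 0.
  x = 3: f_y(3, y) = -10*y - 20; vanishes at y ∈ {-2}. (3, -2): f_x = -216 ≠ 0.
  x = 4: f_y(4, y) = -12*y - 24; vanishes at y ∈ {-2}. (4, -2): f_x = -294 ≠ 0.
Only singular point on the grid: (-3, -2).
Classify: substitute x = -3 + u, y = -2 + v and expand: f = -2*u**3 - u*v**2 + v**2.
No constant or linear terms (consistent with a singular point). Quadratic part: v**2. Cubic part: -2*u**3 - u*v**2.
The quadratic part v**2 is a perfect square, so there is a single (double) tangent line v = 0, i.e. y = -2. Restricting the cubic part to that line (v = 0) leaves -2*u**3 ≠ 0, so f is not divisible by v and the branch is v² ≈ 2*u**3 to lowest order — this is a cusp.
Classification: cusp.


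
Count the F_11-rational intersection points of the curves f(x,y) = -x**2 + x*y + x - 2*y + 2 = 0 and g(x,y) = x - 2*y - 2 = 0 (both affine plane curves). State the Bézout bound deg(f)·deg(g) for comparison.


Common zeros: {(2, 0), (7, 8)}; count = 2; Bézout bound = 2.

deg(f) = 2, deg(g) = 1, so Bézout bound = 2.
Scan x ∈ F_11. For each x, list the y ∈ F_11 with f(x, y) ≡ 0 and those with g(x, y) ≡ 0 (mod 11); the common zeros in that column are the intersection.
  x = 0: f ≡ 0 at y ∈ {1}; g ≡ 0 at y ∈ {10}; common: ∅.
  x = 1: f ≡ 0 at y ∈ {2}; g ≡ 0 at y ∈ {5}; common: ∅.
  x = 2: f ≡ 0 at y ∈ {0, 1, 2, 3, 4, 5, 6, 7, 8, 9, 10}; g ≡ 0 at y ∈ {0}; common: {0}.
  x = 3: f ≡ 0 at y ∈ {4}; g ≡ 0 at y ∈ {6}; common: ∅.
  x = 4: f ≡ 0 at y ∈ {5}; g ≡ 0 at y ∈ {1}; common: ∅.
  x = 5: f ≡ 0 at y ∈ {6}; g ≡ 0 at y ∈ {7}; common: ∅.
  x = 6: f ≡ 0 at y ∈ {7}; g ≡ 0 at y ∈ {2}; common: ∅.
  x = 7: f ≡ 0 at y ∈ {8}; g ≡ 0 at y ∈ {8}; common: {8}.
  x = 8: f ≡ 0 at y ∈ {9}; g ≡ 0 at y ∈ {3}; common: ∅.
  x = 9: f ≡ 0 at y ∈ {10}; g ≡ 0 at y ∈ {9}; common: ∅.
  x = 10: f ≡ 0 at y ∈ {0}; g ≡ 0 at y ∈ {4}; common: ∅.
Collecting: common zeros = {(2, 0), (7, 8)}, so the count is 2.
Comparison with the Bézout bound: 2 ≤ 2 = deg(f)·deg(g), as expected for curves with no common component (the bound is attained).


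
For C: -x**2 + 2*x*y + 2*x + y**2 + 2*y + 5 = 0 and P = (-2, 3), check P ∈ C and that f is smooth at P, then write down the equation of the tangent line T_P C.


Tangent line at P: 12*x + 4*y + 12 = 0.

Step 1: f(-2, 3) = 0, so P lies on C.
Step 2: partial derivatives
  f_x(x, y) = -2*x + 2*y + 2, f_y(x, y) = 2*x + 2*y + 2.
  f_x(P) = 12, f_y(P) = 4 (gradient nonzero, so P is smooth).
Step 3: tangent line at P: 12·(x − -2) + 4·(y − 3) = 0.
Expanding: 12*x + 4*y + 12 = 0.


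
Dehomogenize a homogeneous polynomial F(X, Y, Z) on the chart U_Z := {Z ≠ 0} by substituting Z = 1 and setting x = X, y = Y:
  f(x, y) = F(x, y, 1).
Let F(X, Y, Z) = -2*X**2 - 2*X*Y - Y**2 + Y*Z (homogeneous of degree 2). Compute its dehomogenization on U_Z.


f(x, y) = -2*x**2 - 2*x*y - y**2 + y

On U_Z we set Z = 1. Each monomial c·X^i·Y^j·Z^k in F becomes c·x^i·y^j·1^k = c·x^i·y^j.
Substituting Z = 1: F(X, Y, 1) = -2*x**2 - 2*x*y - y**2 + y.
Note: deg(f) ≤ deg(F) = 2; strict inequality happens when F is divisible by Z (lost terms).


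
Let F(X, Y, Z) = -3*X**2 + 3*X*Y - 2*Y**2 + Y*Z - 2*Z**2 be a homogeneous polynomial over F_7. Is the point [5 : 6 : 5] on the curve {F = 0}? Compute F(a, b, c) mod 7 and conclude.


F(5,6,5) ≡ 0 (mod 7); P is on the curve.

Evaluate F(5, 6, 5) term-by-term (mod 7).
  -3*X**2 ↦ -3·25·1·1 = -75
  3*X*Y ↦ 3·5·6·1 = 90
  -2*Y**2 ↦ -2·1·36·1 = -72
  Y*Z ↦ 1·1·6·5 = 30
  -2*Z**2 ↦ -2·1·1·25 = -50
Sum: F(5, 6, 5) = (-75) + (90) + (-72) + (30) + (-50) = -77.
Reducing mod 7: -77 ≡ 0 (mod 7).
Since F(a, b, c) ≡ 0 (mod 7), P lies on the curve.


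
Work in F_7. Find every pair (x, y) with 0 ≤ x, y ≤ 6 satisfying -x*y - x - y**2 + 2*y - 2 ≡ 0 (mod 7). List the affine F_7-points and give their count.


Affine F_7-points: {(3, 1), (3, 5), (4, 2), (4, 3), (5, 0), (5, 4)}; count = 6.

For each of the 49 pairs (x, y) ∈ F_7², evaluate f(x, y) mod 7. Record the zeros.
  x = 0: [0↦5, 1↦6, 2↦5, 3↦2, 4↦4, 5↦4, 6↦2]  zeros at y ∈ ∅
  x = 1: [0↦4, 1↦4, 2↦2, 3↦5, 4↦6, 5↦5, 6↦2]  zeros at y ∈ ∅
  x = 2: [0↦3, 1↦2, 2↦6, 3↦1, 4↦1, 5↦6, 6↦2]  zeros at y ∈ ∅
  x = 3: [0↦2, 1↦0, 2↦3, 3↦4, 4↦3, 5↦0, 6↦2]  zeros at y ∈ {1, 5}
  x = 4: [0↦1, 1↦5, 2↦0, 3↦0, 4↦5, 5↦1, 6↦2]  zeros at y ∈ {2, 3}
  x = 5: [0↦0, 1↦3, 2↦4, 3↦3, 4↦0, 5↦2, 6↦2]  zeros at y ∈ {0, 4}
  x = 6: [0↦6, 1↦1, 2↦1, 3↦6, 4↦2, 5↦3, 6↦2]  zeros at y ∈ ∅
Collecting zeros: affine points = {(3, 1), (3, 5), (4, 2), (4, 3), (5, 0), (5, 4)}.
Total count |C(F_7)_aff| = 6.


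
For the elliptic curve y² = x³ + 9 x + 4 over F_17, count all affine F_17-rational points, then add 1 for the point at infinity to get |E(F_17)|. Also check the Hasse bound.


Affine points = {(0, 2), (0, 15), (2, 8), (2, 9), (4, 6), (4, 11), (5, 2), (5, 15), (6, 6), (6, 11), (7, 6), (7, 11), (9, 7), (9, 10), (12, 2), (12, 15), (14, 1), (14, 16)}; affine count = 18; |E(F_17)| = 19.

Discriminant check: Δ ∝ 4a³ + 27b² = 4·9³ + 27·4² = 4·729 + 27·16 ≡ 16 (mod 17). Nonzero ⇒ E is nonsingular.
For each x ∈ F_17, compute rhs = x³ + 9·x + 4 mod 17, then count y ∈ F_17 with y² ≡ rhs.
  x = 0: rhs = 4, matching y values: 2, 15 (2 points).
  x = 1: rhs = 14, matching y values: none (0 points).
  x = 2: rhs = 13, matching y values: 8, 9 (2 points).
  x = 3: rhs = 7, matching y values: none (0 points).
  x = 4: rhs = 2, matching y values: 6, 11 (2 points).
  x = 5: rhs = 4, matching y values: 2, 15 (2 points).
  x = 6: rhs = 2, matching y values: 6, 11 (2 points).
  x = 7: rhs = 2, matching y values: 6, 11 (2 points).
  x = 8: rhs = 10, matching y values: none (0 points).
  x = 9: rhs = 15, matching y values: 7, 10 (2 points).
  x = 10: rhs = 6, matching y values: none (0 points).
  x = 11: rhs = 6, matching y values: none (0 points).
  x = 12: rhs = 4, matching y values: 2, 15 (2 points).
  x = 13: rhs = 6, matching y values: none (0 points).
  x = 14: rhs = 1, matching y values: 1, 16 (2 points).
  x = 15: rhs = 12, matching y values: none (0 points).
  x = 16: rhs = 11, matching y values: none (0 points).
Total affine count: 18.
Full point count |E(F_17)| = 18 + 1 = 19.
Hasse bound: |19 − (17+1)| = |1| = 1 ≤ 2√17 ≈ 8.2462 ✓.


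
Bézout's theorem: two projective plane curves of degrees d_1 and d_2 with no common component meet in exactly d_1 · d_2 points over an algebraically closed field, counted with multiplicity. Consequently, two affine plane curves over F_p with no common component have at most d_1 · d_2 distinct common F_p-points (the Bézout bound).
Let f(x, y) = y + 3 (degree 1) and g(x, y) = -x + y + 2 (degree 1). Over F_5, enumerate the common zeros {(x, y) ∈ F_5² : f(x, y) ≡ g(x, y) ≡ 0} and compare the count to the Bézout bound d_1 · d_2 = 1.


Common zeros: {(4, 2)}; count = 1; Bézout bound = 1.

deg(f) = 1, deg(g) = 1, so Bézout bound = 1.
Scan x ∈ F_5. For each x, list the y ∈ F_5 with f(x, y) ≡ 0 and those with g(x, y) ≡ 0 (mod 5); the common zeros in that column are the intersection.
  x = 0: f ≡ 0 at y ∈ {2}; g ≡ 0 at y ∈ {3}; common: ∅.
  x = 1: f ≡ 0 at y ∈ {2}; g ≡ 0 at y ∈ {4}; common: ∅.
  x = 2: f ≡ 0 at y ∈ {2}; g ≡ 0 at y ∈ {0}; common: ∅.
  x = 3: f ≡ 0 at y ∈ {2}; g ≡ 0 at y ∈ {1}; common: ∅.
  x = 4: f ≡ 0 at y ∈ {2}; g ≡ 0 at y ∈ {2}; common: {2}.
Collecting: common zeros = {(4, 2)}, so the count is 1.
Comparison with the Bézout bound: 1 ≤ 1 = deg(f)·deg(g), as expected for curves with no common component (the bound is attained).


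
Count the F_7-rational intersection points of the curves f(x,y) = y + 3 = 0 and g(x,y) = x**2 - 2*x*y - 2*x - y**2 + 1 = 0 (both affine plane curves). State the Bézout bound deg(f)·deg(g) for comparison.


Common zeros: ∅; count = 0; Bézout bound = 2.

deg(f) = 1, deg(g) = 2, so Bézout bound = 2.
Scan x ∈ F_7. For each x, list the y ∈ F_7 with f(x, y) ≡ 0 and those with g(x, y) ≡ 0 (mod 7); the common zeros in that column are the intersection.
  x = 0: f ≡ 0 at y ∈ {4}; g ≡ 0 at y ∈ {1, 6}; common: ∅.
  x = 1: f ≡ 0 at y ∈ {4}; g ≡ 0 at y ∈ {0, 5}; common: ∅.
  x = 2: f ≡ 0 at y ∈ {4}; g ≡ 0 at y ∈ ∅; common: ∅.
  x = 3: f ≡ 0 at y ∈ {4}; g ≡ 0 at y ∈ ∅; common: ∅.
  x = 4: f ≡ 0 at y ∈ {4}; g ≡ 0 at y ∈ {1, 5}; common: ∅.
  x = 5: f ≡ 0 at y ∈ {4}; g ≡ 0 at y ∈ ∅; common: ∅.
  x = 6: f ≡ 0 at y ∈ {4}; g ≡ 0 at y ∈ ∅; common: ∅.
Collecting: common zeros = ∅, so the count is 0.
Comparison with the Bézout bound: 0 ≤ 2 = deg(f)·deg(g), as expected for curves with no common component (the affine F_7-count falls short of the bound because intersections may lie at infinity, over extension fields, or carry multiplicity).


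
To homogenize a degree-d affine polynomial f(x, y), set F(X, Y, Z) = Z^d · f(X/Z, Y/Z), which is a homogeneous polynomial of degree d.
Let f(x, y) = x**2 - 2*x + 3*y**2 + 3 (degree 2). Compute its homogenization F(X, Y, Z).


F(X, Y, Z) = X**2 - 2*X*Z + 3*Y**2 + 3*Z**2

deg(f) = 2.
Substitute x = X/Z, y = Y/Z into f, then multiply by Z^2.
  monomial 1·x^2·y^0 ↦ 1·X^2·Y^0·Z^0.
  monomial -2·x^1·y^0 ↦ -2·X^1·Y^0·Z^1.
  monomial 3·x^0·y^2 ↦ 3·X^0·Y^2·Z^0.
  monomial 3·x^0·y^0 ↦ 3·X^0·Y^0·Z^2.
Collecting: F(X, Y, Z) = X**2 - 2*X*Z + 3*Y**2 + 3*Z**2.


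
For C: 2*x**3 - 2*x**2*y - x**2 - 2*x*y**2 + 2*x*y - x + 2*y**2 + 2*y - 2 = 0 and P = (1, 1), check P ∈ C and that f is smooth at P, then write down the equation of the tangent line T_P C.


Tangent line at P: -x + 2*y - 1 = 0.

Step 1: f(1, 1) = 0, so P lies on C.
Step 2: partial derivatives
  f_x(x, y) = 6*x**2 - 4*x*y - 2*x - 2*y**2 + 2*y - 1, f_y(x, y) = -2*x**2 - 4*x*y + 2*x + 4*y + 2.
  f_x(P) = -1, f_y(P) = 2 (gradient nonzero, so P is smooth).
Step 3: tangent line at P: -1·(x − 1) + 2·(y − 1) = 0.
Expanding: -x + 2*y - 1 = 0.


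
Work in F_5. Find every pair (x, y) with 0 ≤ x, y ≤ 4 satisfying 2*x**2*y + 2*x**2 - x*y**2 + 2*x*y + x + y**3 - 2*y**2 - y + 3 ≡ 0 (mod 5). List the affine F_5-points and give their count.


Affine F_5-points: {(1, 3), (3, 3), (3, 4)}; count = 3.

For each of the 25 pairs (x, y) ∈ F_5², evaluate f(x, y) mod 5. Record the zeros.
  x = 0: [0↦3, 1↦1, 2↦1, 3↦4, 4↦1]  zeros at y ∈ ∅
  x = 1: [0↦1, 1↦2, 2↦3, 3↦0, 4↦4]  zeros at y ∈ {3}
  x = 2: [0↦3, 1↦1, 2↦2, 3↦2, 4↦2]  zeros at y ∈ ∅
  x = 3: [0↦4, 1↦3, 2↦3, 3↦0, 4↦0]  zeros at y ∈ {3, 4}
  x = 4: [0↦4, 1↦3, 2↦1, 3↦4, 4↦3]  zeros at y ∈ ∅
Collecting zeros: affine points = {(1, 3), (3, 3), (3, 4)}.
Total count |C(F_5)_aff| = 3.


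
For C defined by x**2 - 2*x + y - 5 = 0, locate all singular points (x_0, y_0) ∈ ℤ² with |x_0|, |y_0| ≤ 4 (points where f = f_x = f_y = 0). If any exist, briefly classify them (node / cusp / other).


No singular points in the scanned grid; C is smooth there.

Compute partial derivatives:
  f_x = 2*x - 2.
  f_y = 1.
f_y = 1 is a nonzero constant, so f_y never vanishes: no point (x, y) can satisfy f = f_x = f_y = 0. In particular no (x, y) ∈ {−4, ..., 4}² is singular; the curve is smooth.


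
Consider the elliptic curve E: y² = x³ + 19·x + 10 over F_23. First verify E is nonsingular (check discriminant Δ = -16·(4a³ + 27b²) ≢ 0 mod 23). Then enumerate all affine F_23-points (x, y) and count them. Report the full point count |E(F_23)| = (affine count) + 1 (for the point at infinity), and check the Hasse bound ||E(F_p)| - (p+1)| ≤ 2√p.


Affine points = {(3, 5), (3, 18), (4, 9), (4, 14), (5, 0), (6, 8), (6, 15), (7, 7), (7, 16), (9, 6), (9, 17), (10, 2), (10, 21), (11, 3), (11, 20), (13, 4), (13, 19), (15, 6), (15, 17), (17, 5), (17, 18), (19, 10), (19, 13), (20, 8), (20, 15), (22, 6), (22, 17)}; affine count = 27; |E(F_23)| = 28.

Discriminant check: Δ ∝ 4a³ + 27b² = 4·19³ + 27·10² = 4·6859 + 27·100 ≡ 6 (mod 23). Nonzero ⇒ E is nonsingular.
For each x ∈ F_23, compute rhs = x³ + 19·x + 10 mod 23, then count y ∈ F_23 with y² ≡ rhs.
  x = 0: rhs = 10, matching y values: none (0 points).
  x = 1: rhs = 7, matching y values: none (0 points).
  x = 2: rhs = 10, matching y values: none (0 points).
  x = 3: rhs = 2, matching y values: 5, 18 (2 points).
  x = 4: rhs = 12, matching y values: 9, 14 (2 points).
  x = 5: rhs = 0, matching y values: 0 (1 points).
  x = 6: rhs = 18, matching y values: 8, 15 (2 points).
  x = 7: rhs = 3, matching y values: 7, 16 (2 points).
  x = 8: rhs = 7, matching y values: none (0 points).
  x = 9: rhs = 13, matching y values: 6, 17 (2 points).
  x = 10: rhs = 4, matching y values: 2, 21 (2 points).
  x = 11: rhs = 9, matching y values: 3, 20 (2 points).
  x = 12: rhs = 11, matching y values: none (0 points).
  x = 13: rhs = 16, matching y values: 4, 19 (2 points).
  x = 14: rhs = 7, matching y values: none (0 points).
  x = 15: rhs = 13, matching y values: 6, 17 (2 points).
  x = 16: rhs = 17, matching y values: none (0 points).
  x = 17: rhs = 2, matching y values: 5, 18 (2 points).
  x = 18: rhs = 20, matching y values: none (0 points).
  x = 19: rhs = 8, matching y values: 10, 13 (2 points).
  x = 20: rhs = 18, matching y values: 8, 15 (2 points).
  x = 21: rhs = 10, matching y values: none (0 points).
  x = 22: rhs = 13, matching y values: 6, 17 (2 points).
Total affine count: 27.
Full point count |E(F_23)| = 27 + 1 = 28.
Hasse bound: |28 − (23+1)| = |4| = 4 ≤ 2√23 ≈ 9.5917 ✓.


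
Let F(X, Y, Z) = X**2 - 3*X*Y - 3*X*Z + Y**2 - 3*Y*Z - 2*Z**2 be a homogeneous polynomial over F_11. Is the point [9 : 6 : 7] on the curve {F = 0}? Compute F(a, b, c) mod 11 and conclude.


F(9,6,7) ≡ 4 (mod 11); P is NOT on the curve.

Evaluate F(9, 6, 7) term-by-term (mod 11).
  X**2 ↦ 1·81·1·1 = 81
  -3*X*Y ↦ -3·9·6·1 = -162
  -3*X*Z ↦ -3·9·1·7 = -189
  Y**2 ↦ 1·1·36·1 = 36
  -3*Y*Z ↦ -3·1·6·7 = -126
  -2*Z**2 ↦ -2·1·1·49 = -98
Sum: F(9, 6, 7) = (81) + (-162) + (-189) + (36) + (-126) + (-98) = -458.
Reducing mod 11: -458 ≡ 4 (mod 11).
Since F(a, b, c) ≡ 4 ≠ 0 (mod 11), P does NOT lie on the curve.


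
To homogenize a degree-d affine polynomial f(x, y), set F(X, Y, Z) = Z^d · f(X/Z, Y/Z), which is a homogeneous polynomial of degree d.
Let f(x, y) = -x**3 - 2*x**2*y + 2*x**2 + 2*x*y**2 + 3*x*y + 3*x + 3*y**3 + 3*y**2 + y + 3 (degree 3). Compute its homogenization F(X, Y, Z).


F(X, Y, Z) = -X**3 - 2*X**2*Y + 2*X**2*Z + 2*X*Y**2 + 3*X*Y*Z + 3*X*Z**2 + 3*Y**3 + 3*Y**2*Z + Y*Z**2 + 3*Z**3

deg(f) = 3.
Substitute x = X/Z, y = Y/Z into f, then multiply by Z^3.
  monomial -1·x^3·y^0 ↦ -1·X^3·Y^0·Z^0.
  monomial -2·x^2·y^1 ↦ -2·X^2·Y^1·Z^0.
  monomial 2·x^2·y^0 ↦ 2·X^2·Y^0·Z^1.
  monomial 2·x^1·y^2 ↦ 2·X^1·Y^2·Z^0.
  monomial 3·x^1·y^1 ↦ 3·X^1·Y^1·Z^1.
  monomial 3·x^1·y^0 ↦ 3·X^1·Y^0·Z^2.
  monomial 3·x^0·y^3 ↦ 3·X^0·Y^3·Z^0.
  monomial 3·x^0·y^2 ↦ 3·X^0·Y^2·Z^1.
  monomial 1·x^0·y^1 ↦ 1·X^0·Y^1·Z^2.
  monomial 3·x^0·y^0 ↦ 3·X^0·Y^0·Z^3.
Collecting: F(X, Y, Z) = -X**3 - 2*X**2*Y + 2*X**2*Z + 2*X*Y**2 + 3*X*Y*Z + 3*X*Z**2 + 3*Y**3 + 3*Y**2*Z + Y*Z**2 + 3*Z**3.


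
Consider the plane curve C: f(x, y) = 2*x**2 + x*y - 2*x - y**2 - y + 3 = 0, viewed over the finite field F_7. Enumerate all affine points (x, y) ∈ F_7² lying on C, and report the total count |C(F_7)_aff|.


Affine F_7-points: {(2, 0), (2, 1), (3, 4), (3, 5), (6, 0), (6, 5)}; count = 6.

For each of the 49 pairs (x, y) ∈ F_7², evaluate f(x, y) mod 7. Record the zeros.
  x = 0: [0↦3, 1↦1, 2↦4, 3↦5, 4↦4, 5↦1, 6↦3]  zeros at y ∈ ∅
  x = 1: [0↦3, 1↦2, 2↦6, 3↦1, 4↦1, 5↦6, 6↦2]  zeros at y ∈ ∅
  x = 2: [0↦0, 1↦0, 2↦5, 3↦1, 4↦2, 5↦1, 6↦5]  zeros at y ∈ {0, 1}
  x = 3: [0↦1, 1↦2, 2↦1, 3↦5, 4↦0, 5↦0, 6↦5]  zeros at y ∈ {4, 5}
  x = 4: [0↦6, 1↦1, 2↦1, 3↦6, 4↦2, 5↦3, 6↦2]  zeros at y ∈ ∅
  x = 5: [0↦1, 1↦4, 2↦5, 3↦4, 4↦1, 5↦3, 6↦3]  zeros at y ∈ ∅
  x = 6: [0↦0, 1↦4, 2↦6, 3↦6, 4↦4, 5↦0, 6↦1]  zeros at y ∈ {0, 5}
Collecting zeros: affine points = {(2, 0), (2, 1), (3, 4), (3, 5), (6, 0), (6, 5)}.
Total count |C(F_7)_aff| = 6.


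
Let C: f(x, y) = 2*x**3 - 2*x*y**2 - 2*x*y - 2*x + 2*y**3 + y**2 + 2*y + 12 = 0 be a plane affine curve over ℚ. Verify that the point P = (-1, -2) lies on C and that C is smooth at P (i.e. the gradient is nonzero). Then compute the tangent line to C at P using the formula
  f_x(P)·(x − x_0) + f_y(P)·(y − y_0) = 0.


Tangent line at P: 16*y + 32 = 0.

Step 1: f(-1, -2) = 0, so P lies on C.
Step 2: partial derivatives
  f_x(x, y) = 6*x**2 - 2*y**2 - 2*y - 2, f_y(x, y) = -4*x*y - 2*x + 6*y**2 + 2*y + 2.
  f_x(P) = 0, f_y(P) = 16 (gradient nonzero, so P is smooth).
Step 3: tangent line at P: 0·(x − -1) + 16·(y − -2) = 0.
Expanding: 16*y + 32 = 0.


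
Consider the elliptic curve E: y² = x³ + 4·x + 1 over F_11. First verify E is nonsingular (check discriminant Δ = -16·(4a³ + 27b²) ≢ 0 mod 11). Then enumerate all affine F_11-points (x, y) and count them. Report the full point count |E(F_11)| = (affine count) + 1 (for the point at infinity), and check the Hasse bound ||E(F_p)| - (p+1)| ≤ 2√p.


Affine points = {(0, 1), (0, 10), (4, 2), (4, 9), (5, 5), (5, 6), (7, 3), (7, 8)}; affine count = 8; |E(F_11)| = 9.

Discriminant check: Δ ∝ 4a³ + 27b² = 4·4³ + 27·1² = 4·64 + 27·1 ≡ 8 (mod 11). Nonzero ⇒ E is nonsingular.
For each x ∈ F_11, compute rhs = x³ + 4·x + 1 mod 11, then count y ∈ F_11 with y² ≡ rhs.
  x = 0: rhs = 1, matching y values: 1, 10 (2 points).
  x = 1: rhs = 6, matching y values: none (0 points).
  x = 2: rhs = 6, matching y values: none (0 points).
  x = 3: rhs = 7, matching y values: none (0 points).
  x = 4: rhs = 4, matching y values: 2, 9 (2 points).
  x = 5: rhs = 3, matching y values: 5, 6 (2 points).
  x = 6: rhs = 10, matching y values: none (0 points).
  x = 7: rhs = 9, matching y values: 3, 8 (2 points).
  x = 8: rhs = 6, matching y values: none (0 points).
  x = 9: rhs = 7, matching y values: none (0 points).
  x = 10: rhs = 7, matching y values: none (0 points).
Total affine count: 8.
Full point count |E(F_11)| = 8 + 1 = 9.
Hasse bound: |9 − (11+1)| = |-3| = 3 ≤ 2√11 ≈ 6.6332 ✓.


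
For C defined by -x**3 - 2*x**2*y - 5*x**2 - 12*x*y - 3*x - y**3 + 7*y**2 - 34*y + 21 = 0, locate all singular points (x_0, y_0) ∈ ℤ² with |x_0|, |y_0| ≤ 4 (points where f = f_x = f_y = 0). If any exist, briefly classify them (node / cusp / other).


Singular points: {(-3, 2)}; classification: cusp.

Compute partial derivatives:
  f_x = -3*x**2 - 4*x*y - 10*x - 12*y - 3.
  f_y = -2*x**2 - 12*x - 3*y**2 + 14*y - 34.
Scan x_0 ∈ {−4, ..., 4}. For each x_0, f_y(x_0, y) is a polynomial in y; find its integer roots y ∈ {−4, ..., 4}, then test f_x and f at those candidates.
  x = -4: f_y(-4, y) = -3*y**2 + 14*y - 18; no integer root y with |y| ≤ 4.
  x = -3: f_y(-3, y) = -3*y**2 + 14*y - 16; vanishes at y ∈ {2}. (-3, 2): f_x = 0, f = 0 — SINGULAR.
  x = -2: f_y(-2, y) = -3*y**2 + 14*y - 18; no integer root y with |y| ≤ 4.
  x = -1: f_y(-1, y) = -3*y**2 + 14*y - 24; no integer root y with |y| ≤ 4.
  x = 0: f_y(0, y) = -3*y**2 + 14*y - 34; no integer root y with |y| ≤ 4.
  x = 1: f_y(1, y) = -3*y**2 + 14*y - 48; no integer root y with |y| ≤ 4.
  x = 2: f_y(2, y) = -3*y**2 + 14*y - 66; no integer root y with |y| ≤ 4.
  x = 3: f_y(3, y) = -3*y**2 + 14*y - 88; no integer root y with |y| ≤ 4.
  x = 4: f_y(4, y) = -3*y**2 + 14*y - 114; no integer root y with |y| ≤ 4.
Only singular point on the grid: (-3, 2).
Classify: substitute x = -3 + u, y = 2 + v and expand: f = -u**3 - 2*u**2*v - v**3 + v**2.
No constant or linear terms (consistent with a singular point). Quadratic part: v**2. Cubic part: -u**3 - 2*u**2*v - v**3.
The quadratic part v**2 is a perfect square, so there is a single (double) tangent line v = 0, i.e. y = 2. Restricting the cubic part to that line (v = 0) leaves -u**3 ≠ 0, so f is not divisible by v and the branch is v² ≈ u**3 to lowest order — this is a cusp.
Classification: cusp.


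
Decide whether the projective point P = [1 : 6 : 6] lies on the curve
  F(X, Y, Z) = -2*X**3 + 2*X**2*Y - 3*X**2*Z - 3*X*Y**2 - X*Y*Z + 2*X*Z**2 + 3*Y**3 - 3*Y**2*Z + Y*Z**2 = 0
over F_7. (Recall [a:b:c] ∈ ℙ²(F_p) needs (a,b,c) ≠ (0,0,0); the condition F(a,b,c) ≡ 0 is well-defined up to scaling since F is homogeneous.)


F(1,6,6) ≡ 3 (mod 7); P is NOT on the curve.

Evaluate F(1, 6, 6) term-by-term (mod 7).
  -2*X**3 ↦ -2·1·1·1 = -2
  2*X**2*Y ↦ 2·1·6·1 = 12
  -3*X**2*Z ↦ -3·1·1·6 = -18
  -3*X*Y**2 ↦ -3·1·36·1 = -108
  -X*Y*Z ↦ -1·1·6·6 = -36
  2*X*Z**2 ↦ 2·1·1·36 = 72
  3*Y**3 ↦ 3·1·216·1 = 648
  -3*Y**2*Z ↦ -3·1·36·6 = -648
  Y*Z**2 ↦ 1·1·6·36 = 216
Sum: F(1, 6, 6) = (-2) + (12) + (-18) + (-108) + (-36) + (72) + (648) + (-648) + (216) = 136.
Reducing mod 7: 136 ≡ 3 (mod 7).
Since F(a, b, c) ≡ 3 ≠ 0 (mod 7), P does NOT lie on the curve.


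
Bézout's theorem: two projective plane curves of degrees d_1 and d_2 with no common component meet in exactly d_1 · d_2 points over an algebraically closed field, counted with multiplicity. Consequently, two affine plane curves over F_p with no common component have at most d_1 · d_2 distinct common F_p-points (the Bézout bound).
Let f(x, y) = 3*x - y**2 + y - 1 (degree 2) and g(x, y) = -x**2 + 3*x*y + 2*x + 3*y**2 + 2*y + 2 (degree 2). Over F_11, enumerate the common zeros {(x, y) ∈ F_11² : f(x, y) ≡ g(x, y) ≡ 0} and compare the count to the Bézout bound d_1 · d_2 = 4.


Common zeros: {(4, 1), (7, 7)}; count = 2; Bézout bound = 4.

deg(f) = 2, deg(g) = 2, so Bézout bound = 4.
Scan x ∈ F_11. For each x, list the y ∈ F_11 with f(x, y) ≡ 0 and those with g(x, y) ≡ 0 (mod 11); the common zeros in that column are the intersection.
  x = 0: f ≡ 0 at y ∈ ∅; g ≡ 0 at y ∈ ∅; common: ∅.
  x = 1: f ≡ 0 at y ∈ {2, 10}; g ≡ 0 at y ∈ {1}; common: ∅.
  x = 2: f ≡ 0 at y ∈ ∅; g ≡ 0 at y ∈ ∅; common: ∅.
  x = 3: f ≡ 0 at y ∈ {6}; g ≡ 0 at y ∈ {2, 9}; common: ∅.
  x = 4: f ≡ 0 at y ∈ {0, 1}; g ≡ 0 at y ∈ {1, 9}; common: {1}.
  x = 5: f ≡ 0 at y ∈ ∅; g ≡ 0 at y ∈ {2, 7}; common: ∅.
  x = 6: f ≡ 0 at y ∈ {3, 9}; g ≡ 0 at y ∈ {0, 8}; common: ∅.
  x = 7: f ≡ 0 at y ∈ {5, 7}; g ≡ 0 at y ∈ {0, 7}; common: {7}.
  x = 8: f ≡ 0 at y ∈ {4, 8}; g ≡ 0 at y ∈ ∅; common: ∅.
  x = 9: f ≡ 0 at y ∈ ∅; g ≡ 0 at y ∈ {8}; common: ∅.
  x = 10: f ≡ 0 at y ∈ ∅; g ≡ 0 at y ∈ ∅; common: ∅.
Collecting: common zeros = {(4, 1), (7, 7)}, so the count is 2.
Comparison with the Bézout bound: 2 ≤ 4 = deg(f)·deg(g), as expected for curves with no common component (the affine F_11-count falls short of the bound because intersections may lie at infinity, over extension fields, or carry multiplicity).


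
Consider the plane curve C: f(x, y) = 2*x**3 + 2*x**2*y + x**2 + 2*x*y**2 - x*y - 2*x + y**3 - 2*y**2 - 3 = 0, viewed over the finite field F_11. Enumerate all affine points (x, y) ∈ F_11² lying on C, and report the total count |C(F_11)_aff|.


Affine F_11-points: {(0, 7), (1, 1), (1, 4), (1, 6), (2, 1), (3, 4), (4, 10), (6, 10), (7, 10), (8, 4), (9, 0), (10, 6)}; count = 12.

For each of the 121 pairs (x, y) ∈ F_11², evaluate f(x, y) mod 11. Record the zeros.
  x = 0: [0↦8, 1↦7, 2↦8, 3↦6, 4↦7, 5↦6, 6↦9, 7↦0, 8↦7, 9↦3, 10↦5]  zeros at y ∈ {7}
  x = 1: [0↦9, 1↦0, 2↦8, 3↦6, 4↦0, 5↦7, 6↦0, 7↦7, 8↦1, 9↦10, 10↦7]  zeros at y ∈ {1, 4, 6}
  x = 2: [0↦2, 1↦0, 2↦8, 3↦10, 4↦1, 5↦9, 6↦7, 7↦1, 8↦8, 9↦1, 10↦8]  zeros at y ∈ {1}
  x = 3: [0↦10, 1↦8, 2↦9, 3↦8, 4↦0, 5↦2, 6↦9, 7↦5, 8↦7, 9↦10, 10↦9]  zeros at y ∈ {4}
  x = 4: [0↦1, 1↦3, 2↦1, 3↦1, 4↦9, 5↦9, 6↦7, 7↦9, 8↦10, 9↦5, 10↦0]  zeros at y ∈ {10}
  x = 5: [0↦9, 1↦8, 2↦7, 3↦1, 4↦7, 5↦9, 6↦2, 7↦3, 8↦7, 9↦9, 10↦4]  zeros at y ∈ ∅
  x = 6: [0↦2, 1↦2, 2↦6, 3↦9, 4↦6, 5↦3, 6↦6, 7↦10, 8↦10, 9↦1, 10↦0]  zeros at y ∈ {10}
  x = 7: [0↦3, 1↦8, 2↦10, 3↦4, 4↦7, 5↦3, 6↦9, 7↦9, 8↦9, 9↦4, 10↦0]  zeros at y ∈ {10}
  x = 8: [0↦2, 1↦5, 2↦9, 3↦9, 4↦0, 5↦10, 6↦1, 7↦1, 8↦5, 9↦8, 10↦5]  zeros at y ∈ {4}
  x = 9: [0↦0, 1↦5, 2↦4, 3↦3, 4↦8, 5↦3, 6↦5, 7↦9, 8↦10, 9↦3, 10↦5]  zeros at y ∈ {0}
  x = 10: [0↦9, 1↦9, 2↦7, 3↦9, 4↦10, 5↦5, 6↦0, 7↦1, 8↦3, 9↦1, 10↦1]  zeros at y ∈ {6}
Collecting zeros: affine points = {(0, 7), (1, 1), (1, 4), (1, 6), (2, 1), (3, 4), (4, 10), (6, 10), (7, 10), (8, 4), (9, 0), (10, 6)}.
Total count |C(F_11)_aff| = 12.


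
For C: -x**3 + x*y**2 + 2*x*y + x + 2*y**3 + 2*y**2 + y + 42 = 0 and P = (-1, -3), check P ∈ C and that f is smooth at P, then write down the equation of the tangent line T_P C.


Tangent line at P: x + 47*y + 142 = 0.

Step 1: f(-1, -3) = 0, so P lies on C.
Step 2: partial derivatives
  f_x(x, y) = -3*x**2 + y**2 + 2*y + 1, f_y(x, y) = 2*x*y + 2*x + 6*y**2 + 4*y + 1.
  f_x(P) = 1, f_y(P) = 47 (gradient nonzero, so P is smooth).
Step 3: tangent line at P: 1·(x − -1) + 47·(y − -3) = 0.
Expanding: x + 47*y + 142 = 0.


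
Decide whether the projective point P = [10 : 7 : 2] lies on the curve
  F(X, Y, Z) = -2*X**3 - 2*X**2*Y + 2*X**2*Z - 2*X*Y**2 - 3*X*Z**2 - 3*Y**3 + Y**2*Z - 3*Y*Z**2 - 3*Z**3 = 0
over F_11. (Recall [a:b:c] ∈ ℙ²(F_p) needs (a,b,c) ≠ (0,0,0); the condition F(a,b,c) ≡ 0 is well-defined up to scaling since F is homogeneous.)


F(10,7,2) ≡ 9 (mod 11); P is NOT on the curve.

Evaluate F(10, 7, 2) term-by-term (mod 11).
  -2*X**3 ↦ -2·1000·1·1 = -2000
  -2*X**2*Y ↦ -2·100·7·1 = -1400
  2*X**2*Z ↦ 2·100·1·2 = 400
  -2*X*Y**2 ↦ -2·10·49·1 = -980
  -3*X*Z**2 ↦ -3·10·1·4 = -120
  -3*Y**3 ↦ -3·1·343·1 = -1029
  Y**2*Z ↦ 1·1·49·2 = 98
  -3*Y*Z**2 ↦ -3·1·7·4 = -84
  -3*Z**3 ↦ -3·1·1·8 = -24
Sum: F(10, 7, 2) = (-2000) + (-1400) + (400) + (-980) + (-120) + (-1029) + (98) + (-84) + (-24) = -5139.
Reducing mod 11: -5139 ≡ 9 (mod 11).
Since F(a, b, c) ≡ 9 ≠ 0 (mod 11), P does NOT lie on the curve.


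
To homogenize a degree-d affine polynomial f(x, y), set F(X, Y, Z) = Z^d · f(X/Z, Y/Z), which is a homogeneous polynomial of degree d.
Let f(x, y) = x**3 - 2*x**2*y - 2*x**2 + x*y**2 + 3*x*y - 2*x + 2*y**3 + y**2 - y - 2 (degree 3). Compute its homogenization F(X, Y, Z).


F(X, Y, Z) = X**3 - 2*X**2*Y - 2*X**2*Z + X*Y**2 + 3*X*Y*Z - 2*X*Z**2 + 2*Y**3 + Y**2*Z - Y*Z**2 - 2*Z**3

deg(f) = 3.
Substitute x = X/Z, y = Y/Z into f, then multiply by Z^3.
  monomial 1·x^3·y^0 ↦ 1·X^3·Y^0·Z^0.
  monomial -2·x^2·y^1 ↦ -2·X^2·Y^1·Z^0.
  monomial -2·x^2·y^0 ↦ -2·X^2·Y^0·Z^1.
  monomial 1·x^1·y^2 ↦ 1·X^1·Y^2·Z^0.
  monomial 3·x^1·y^1 ↦ 3·X^1·Y^1·Z^1.
  monomial -2·x^1·y^0 ↦ -2·X^1·Y^0·Z^2.
  monomial 2·x^0·y^3 ↦ 2·X^0·Y^3·Z^0.
  monomial 1·x^0·y^2 ↦ 1·X^0·Y^2·Z^1.
  monomial -1·x^0·y^1 ↦ -1·X^0·Y^1·Z^2.
  monomial -2·x^0·y^0 ↦ -2·X^0·Y^0·Z^3.
Collecting: F(X, Y, Z) = X**3 - 2*X**2*Y - 2*X**2*Z + X*Y**2 + 3*X*Y*Z - 2*X*Z**2 + 2*Y**3 + Y**2*Z - Y*Z**2 - 2*Z**3.


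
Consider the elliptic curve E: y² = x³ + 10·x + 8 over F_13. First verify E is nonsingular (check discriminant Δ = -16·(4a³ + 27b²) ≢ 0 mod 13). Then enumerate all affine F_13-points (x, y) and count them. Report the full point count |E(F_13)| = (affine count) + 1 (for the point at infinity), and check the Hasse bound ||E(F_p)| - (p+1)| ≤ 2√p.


Affine points = {(2, 6), (2, 7), (3, 0), (5, 1), (5, 12), (10, 4), (10, 9), (12, 6), (12, 7)}; affine count = 9; |E(F_13)| = 10.

Discriminant check: Δ ∝ 4a³ + 27b² = 4·10³ + 27·8² = 4·1000 + 27·64 ≡ 8 (mod 13). Nonzero ⇒ E is nonsingular.
For each x ∈ F_13, compute rhs = x³ + 10·x + 8 mod 13, then count y ∈ F_13 with y² ≡ rhs.
  x = 0: rhs = 8, matching y values: none (0 points).
  x = 1: rhs = 6, matching y values: none (0 points).
  x = 2: rhs = 10, matching y values: 6, 7 (2 points).
  x = 3: rhs = 0, matching y values: 0 (1 points).
  x = 4: rhs = 8, matching y values: none (0 points).
  x = 5: rhs = 1, matching y values: 1, 12 (2 points).
  x = 6: rhs = 11, matching y values: none (0 points).
  x = 7: rhs = 5, matching y values: none (0 points).
  x = 8: rhs = 2, matching y values: none (0 points).
  x = 9: rhs = 8, matching y values: none (0 points).
  x = 10: rhs = 3, matching y values: 4, 9 (2 points).
  x = 11: rhs = 6, matching y values: none (0 points).
  x = 12: rhs = 10, matching y values: 6, 7 (2 points).
Total affine count: 9.
Full point count |E(F_13)| = 9 + 1 = 10.
Hasse bound: |10 − (13+1)| = |-4| = 4 ≤ 2√13 ≈ 7.2111 ✓.


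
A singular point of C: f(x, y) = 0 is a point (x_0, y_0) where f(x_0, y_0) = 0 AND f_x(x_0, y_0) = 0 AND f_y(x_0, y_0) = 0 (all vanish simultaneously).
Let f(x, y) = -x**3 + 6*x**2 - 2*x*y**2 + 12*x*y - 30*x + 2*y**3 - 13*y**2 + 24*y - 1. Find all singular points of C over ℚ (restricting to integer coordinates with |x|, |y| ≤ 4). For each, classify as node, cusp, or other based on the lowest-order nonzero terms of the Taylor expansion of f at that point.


Singular points: {(2, 3)}; classification: cusp.

Compute partial derivatives:
  f_x = -3*x**2 + 12*x - 2*y**2 + 12*y - 30.
  f_y = -4*x*y + 12*x + 6*y**2 - 26*y + 24.
Scan x_0 ∈ {−4, ..., 4}. For each x_0, f_y(x_0, y) is a polynomial in y; find its integer roots y ∈ {−4, ..., 4}, then test f_x and f at those candidates.
  x = -4: f_y(-4, y) = 6*y**2 - 10*y - 24; vanishes at y ∈ {3}. (-4, 3): f_x = -108 ≠ 0.
  x = -3: f_y(-3, y) = 6*y**2 - 14*y - 12; vanishes at y ∈ {3}. (-3, 3): f_x = -75 ≠ 0.
  x = -2: f_y(-2, y) = 6*y**2 - 18*y; vanishes at y ∈ {0, 3}. (-2, 0): f_x = -66 ≠ 0; (-2, 3): f_x = -48 ≠ 0.
  x = -1: f_y(-1, y) = 6*y**2 - 22*y + 12; vanishes at y ∈ {3}. (-1, 3): f_x = -27 ≠ 0.
  x = 0: f_y(0, y) = 6*y**2 - 26*y + 24; vanishes at y ∈ {3}. (0, 3): f_x = -12 ≠ 0.
  x = 1: f_y(1, y) = 6*y**2 - 30*y + 36; vanishes at y ∈ {2, 3}. (1, 2): f_x = -5 ≠ 0; (1, 3): f_x = -3 ≠ 0.
  x = 2: f_y(2, y) = 6*y**2 - 34*y + 48; vanishes at y ∈ {3}. (2, 3): f_x = 0, f = 0 — SINGULAR.
  x = 3: f_y(3, y) = 6*y**2 - 38*y + 60; vanishes at y ∈ {3}. (3, 3): f_x = -3 ≠ 0.
  x = 4: f_y(4, y) = 6*y**2 - 42*y + 72; vanishes at y ∈ {3, 4}. (4, 3): f_x = -12 ≠ 0; (4, 4): f_x = -14 ≠ 0.
Only singular point on the grid: (2, 3).
Classify: substitute x = 2 + u, y = 3 + v and expand: f = -u**3 - 2*u*v**2 + 2*v**3 + v**2.
No constant or linear terms (consistent with a singular point). Quadratic part: v**2. Cubic part: -u**3 - 2*u*v**2 + 2*v**3.
The quadratic part v**2 is a perfect square, so there is a single (double) tangent line v = 0, i.e. y = 3. Restricting the cubic part to that line (v = 0) leaves -u**3 ≠ 0, so f is not divisible by v and the branch is v² ≈ u**3 to lowest order — this is a cusp.
Classification: cusp.


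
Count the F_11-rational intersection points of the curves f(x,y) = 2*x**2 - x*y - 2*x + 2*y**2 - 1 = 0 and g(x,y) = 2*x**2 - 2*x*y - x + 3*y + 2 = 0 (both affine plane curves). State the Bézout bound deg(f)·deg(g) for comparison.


Common zeros: ∅; count = 0; Bézout bound = 4.

deg(f) = 2, deg(g) = 2, so Bézout bound = 4.
Scan x ∈ F_11. For each x, list the y ∈ F_11 with f(x, y) ≡ 0 and those with g(x, y) ≡ 0 (mod 11); the common zeros in that column are the intersection.
  x = 0: f ≡ 0 at y ∈ ∅; g ≡ 0 at y ∈ {3}; common: ∅.
  x = 1: f ≡ 0 at y ∈ {1, 5}; g ≡ 0 at y ∈ {8}; common: ∅.
  x = 2: f ≡ 0 at y ∈ ∅; g ≡ 0 at y ∈ {8}; common: ∅.
  x = 3: f ≡ 0 at y ∈ {0, 7}; g ≡ 0 at y ∈ {2}; common: ∅.
  x = 4: f ≡ 0 at y ∈ ∅; g ≡ 0 at y ∈ {6}; common: ∅.
  x = 5: f ≡ 0 at y ∈ ∅; g ≡ 0 at y ∈ {2}; common: ∅.
  x = 6: f ≡ 0 at y ∈ {1, 2}; g ≡ 0 at y ∈ {10}; common: ∅.
  x = 7: f ≡ 0 at y ∈ {2, 7}; g ≡ 0 at y ∈ ∅; common: ∅.
  x = 8: f ≡ 0 at y ∈ {5, 10}; g ≡ 0 at y ∈ {6}; common: ∅.
  x = 9: f ≡ 0 at y ∈ {0, 10}; g ≡ 0 at y ∈ {3}; common: ∅.
  x = 10: f ≡ 0 at y ∈ ∅; g ≡ 0 at y ∈ {10}; common: ∅.
Collecting: common zeros = ∅, so the count is 0.
Comparison with the Bézout bound: 0 ≤ 4 = deg(f)·deg(g), as expected for curves with no common component (the affine F_11-count falls short of the bound because intersections may lie at infinity, over extension fields, or carry multiplicity).


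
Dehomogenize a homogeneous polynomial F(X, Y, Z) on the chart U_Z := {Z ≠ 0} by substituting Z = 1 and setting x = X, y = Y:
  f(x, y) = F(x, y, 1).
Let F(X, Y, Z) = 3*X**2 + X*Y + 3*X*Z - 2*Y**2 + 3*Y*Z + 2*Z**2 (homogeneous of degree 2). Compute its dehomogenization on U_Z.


f(x, y) = 3*x**2 + x*y + 3*x - 2*y**2 + 3*y + 2

On U_Z we set Z = 1. Each monomial c·X^i·Y^j·Z^k in F becomes c·x^i·y^j·1^k = c·x^i·y^j.
Substituting Z = 1: F(X, Y, 1) = 3*x**2 + x*y + 3*x - 2*y**2 + 3*y + 2.
Note: deg(f) ≤ deg(F) = 2; strict inequality happens when F is divisible by Z (lost terms).


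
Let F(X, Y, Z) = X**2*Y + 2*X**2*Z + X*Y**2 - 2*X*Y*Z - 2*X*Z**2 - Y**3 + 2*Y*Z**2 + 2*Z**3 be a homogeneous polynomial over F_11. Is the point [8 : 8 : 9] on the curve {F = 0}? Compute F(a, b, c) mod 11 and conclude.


F(8,8,9) ≡ 1 (mod 11); P is NOT on the curve.

Evaluate F(8, 8, 9) term-by-term (mod 11).
  X**2*Y ↦ 1·64·8·1 = 512
  2*X**2*Z ↦ 2·64·1·9 = 1152
  X*Y**2 ↦ 1·8·64·1 = 512
  -2*X*Y*Z ↦ -2·8·8·9 = -1152
  -2*X*Z**2 ↦ -2·8·1·81 = -1296
  -Y**3 ↦ -1·1·512·1 = -512
  2*Y*Z**2 ↦ 2·1·8·81 = 1296
  2*Z**3 ↦ 2·1·1·729 = 1458
Sum: F(8, 8, 9) = (512) + (1152) + (512) + (-1152) + (-1296) + (-512) + (1296) + (1458) = 1970.
Reducing mod 11: 1970 ≡ 1 (mod 11).
Since F(a, b, c) ≡ 1 ≠ 0 (mod 11), P does NOT lie on the curve.
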